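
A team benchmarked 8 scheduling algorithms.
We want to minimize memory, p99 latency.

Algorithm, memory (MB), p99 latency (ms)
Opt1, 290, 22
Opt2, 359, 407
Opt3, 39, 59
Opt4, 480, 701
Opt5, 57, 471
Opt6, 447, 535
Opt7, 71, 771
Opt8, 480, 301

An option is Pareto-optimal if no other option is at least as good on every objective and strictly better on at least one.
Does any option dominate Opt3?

No

Opt1: worse on memory (290 vs 39).
Opt2: worse on memory (359 vs 39).
Opt4: worse on memory (480 vs 39).
Opt5: worse on memory (57 vs 39).
Opt6: worse on memory (447 vs 39).
Opt7: worse on memory (71 vs 39).
Opt8: worse on memory (480 vs 39).
No option is at least as good as Opt3 on every objective and strictly better on one.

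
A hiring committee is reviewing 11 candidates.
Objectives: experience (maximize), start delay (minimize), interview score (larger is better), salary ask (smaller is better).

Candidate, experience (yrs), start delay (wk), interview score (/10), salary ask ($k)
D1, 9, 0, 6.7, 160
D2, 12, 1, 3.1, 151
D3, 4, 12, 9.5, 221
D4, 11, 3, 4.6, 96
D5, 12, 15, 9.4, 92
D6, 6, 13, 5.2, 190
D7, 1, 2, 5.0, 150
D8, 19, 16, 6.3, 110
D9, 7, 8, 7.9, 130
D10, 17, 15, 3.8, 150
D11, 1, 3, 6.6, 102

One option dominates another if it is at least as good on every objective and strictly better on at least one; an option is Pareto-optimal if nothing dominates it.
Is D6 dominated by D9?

Yes

D9 vs D6: experience 7≥6, start delay 8≤13, interview score 7.9≥5.2, salary ask 130≤190 — D9 is at least as good on every objective with at least one strict improvement.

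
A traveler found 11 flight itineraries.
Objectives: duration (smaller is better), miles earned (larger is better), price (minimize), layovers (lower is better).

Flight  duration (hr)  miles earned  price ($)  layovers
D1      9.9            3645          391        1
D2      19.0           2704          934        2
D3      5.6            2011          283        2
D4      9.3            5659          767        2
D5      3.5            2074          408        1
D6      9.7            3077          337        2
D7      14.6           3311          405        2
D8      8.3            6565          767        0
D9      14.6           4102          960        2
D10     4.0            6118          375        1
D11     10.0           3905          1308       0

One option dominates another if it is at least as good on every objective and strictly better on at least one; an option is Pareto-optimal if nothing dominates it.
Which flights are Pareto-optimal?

D3, D5, D6, D8, D10

D1: dominated by D10 (duration 4.0≤9.9, miles earned 6118≥3645, price 375≤391, layovers 1≤1).
D2: dominated by D1 (duration 9.9≤19.0, miles earned 3645≥2704, price 391≤934, layovers 1≤2).
D3: not dominated (best price).
D4: dominated by D8 (duration 8.3≤9.3, miles earned 6565≥5659, price 767≤767, layovers 0≤2).
D5: not dominated (best duration).
D6: not dominated.
D7: dominated by D1 (duration 9.9≤14.6, miles earned 3645≥3311, price 391≤405, layovers 1≤2).
D8: not dominated (best miles earned).
D9: dominated by D4 (duration 9.3≤14.6, miles earned 5659≥4102, price 767≤960, layovers 2≤2).
D10: not dominated.
D11: dominated by D8 (duration 8.3≤10.0, miles earned 6565≥3905, price 767≤1308, layovers 0≤0).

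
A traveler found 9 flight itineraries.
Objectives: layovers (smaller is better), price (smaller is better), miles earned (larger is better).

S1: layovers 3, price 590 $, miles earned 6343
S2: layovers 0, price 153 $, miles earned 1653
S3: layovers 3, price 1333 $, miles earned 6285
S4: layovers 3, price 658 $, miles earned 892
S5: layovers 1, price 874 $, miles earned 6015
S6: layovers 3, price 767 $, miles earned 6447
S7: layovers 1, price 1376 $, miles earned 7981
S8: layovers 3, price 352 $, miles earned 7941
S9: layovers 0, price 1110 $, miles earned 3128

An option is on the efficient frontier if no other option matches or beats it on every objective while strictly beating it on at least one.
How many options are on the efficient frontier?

5

S1: dominated by S8 (layovers 3≤3, price 352≤590, miles earned 7941≥6343).
S2: not dominated (best price).
S3: dominated by S1 (layovers 3≤3, price 590≤1333, miles earned 6343≥6285).
S4: dominated by S1 (layovers 3≤3, price 590≤658, miles earned 6343≥892).
S5: not dominated.
S6: dominated by S8 (layovers 3≤3, price 352≤767, miles earned 7941≥6447).
S7: not dominated (best miles earned).
S8: not dominated.
S9: not dominated.
Pareto-optimal: S2, S5, S7, S8, S9 → 5.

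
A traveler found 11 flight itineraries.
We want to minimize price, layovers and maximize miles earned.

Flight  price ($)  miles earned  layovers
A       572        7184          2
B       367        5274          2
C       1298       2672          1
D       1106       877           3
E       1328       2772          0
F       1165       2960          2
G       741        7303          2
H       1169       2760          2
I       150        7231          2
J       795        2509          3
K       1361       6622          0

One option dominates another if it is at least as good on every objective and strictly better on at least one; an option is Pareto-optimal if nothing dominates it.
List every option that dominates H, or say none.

A: price 572≤1169, miles earned 7184≥2760, layovers 2≤2 — dominates H.
B: price 367≤1169, miles earned 5274≥2760, layovers 2≤2 — dominates H.
F: price 1165≤1169, miles earned 2960≥2760, layovers 2≤2 — dominates H.
G: price 741≤1169, miles earned 7303≥2760, layovers 2≤2 — dominates H.
I: price 150≤1169, miles earned 7231≥2760, layovers 2≤2 — dominates H.
Others (C, D, E, J, K) are each worse than H on at least one objective.

A, B, F, G, I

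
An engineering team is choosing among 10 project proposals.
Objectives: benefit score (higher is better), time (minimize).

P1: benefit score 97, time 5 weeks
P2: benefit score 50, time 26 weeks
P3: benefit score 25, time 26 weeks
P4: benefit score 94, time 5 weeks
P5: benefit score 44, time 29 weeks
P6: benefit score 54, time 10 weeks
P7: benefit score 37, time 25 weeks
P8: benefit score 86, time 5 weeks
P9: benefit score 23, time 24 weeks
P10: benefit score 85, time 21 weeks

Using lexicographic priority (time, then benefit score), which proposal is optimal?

P1

First minimize time: best is 5, kept {P1, P4, P8}.
Then maximize benefit score: best is 97, kept {P1}.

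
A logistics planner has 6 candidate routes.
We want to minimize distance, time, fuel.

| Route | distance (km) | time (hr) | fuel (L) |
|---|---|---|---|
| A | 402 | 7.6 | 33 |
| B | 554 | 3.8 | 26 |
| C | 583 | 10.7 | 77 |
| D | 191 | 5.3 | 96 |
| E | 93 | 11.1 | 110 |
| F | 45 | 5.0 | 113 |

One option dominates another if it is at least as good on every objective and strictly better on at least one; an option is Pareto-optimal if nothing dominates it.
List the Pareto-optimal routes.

A, B, D, E, F

A: not dominated.
B: not dominated (best time).
C: dominated by A (distance 402≤583, time 7.6≤10.7, fuel 33≤77).
D: not dominated.
E: not dominated.
F: not dominated (best distance).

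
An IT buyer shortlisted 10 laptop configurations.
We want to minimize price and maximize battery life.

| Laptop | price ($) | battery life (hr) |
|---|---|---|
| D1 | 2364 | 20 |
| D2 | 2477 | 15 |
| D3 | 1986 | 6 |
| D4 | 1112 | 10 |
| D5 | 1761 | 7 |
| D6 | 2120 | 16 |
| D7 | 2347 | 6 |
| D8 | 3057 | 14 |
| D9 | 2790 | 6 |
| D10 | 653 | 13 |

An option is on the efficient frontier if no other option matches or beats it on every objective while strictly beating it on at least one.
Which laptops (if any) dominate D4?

D10

D10: price 653≤1112, battery life 13≥10 — dominates D4.
Others (D1, D2, D3, D5, D6, D7, D8, D9) are each worse than D4 on at least one objective.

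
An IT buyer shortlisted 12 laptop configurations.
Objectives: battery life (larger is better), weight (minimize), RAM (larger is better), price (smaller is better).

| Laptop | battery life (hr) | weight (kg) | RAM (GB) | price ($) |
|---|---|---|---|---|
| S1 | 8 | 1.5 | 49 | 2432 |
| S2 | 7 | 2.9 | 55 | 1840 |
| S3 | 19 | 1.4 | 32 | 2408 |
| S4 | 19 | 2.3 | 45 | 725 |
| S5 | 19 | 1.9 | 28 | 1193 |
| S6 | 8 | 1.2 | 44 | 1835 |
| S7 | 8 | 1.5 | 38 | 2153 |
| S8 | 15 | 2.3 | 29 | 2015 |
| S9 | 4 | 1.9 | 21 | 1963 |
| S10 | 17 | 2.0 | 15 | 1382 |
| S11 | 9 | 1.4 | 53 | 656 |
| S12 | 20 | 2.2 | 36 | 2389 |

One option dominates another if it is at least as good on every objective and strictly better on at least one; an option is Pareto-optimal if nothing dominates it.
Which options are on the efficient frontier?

S1: dominated by S11 (battery life 9≥8, weight 1.4≤1.5, RAM 53≥49, price 656≤2432).
S2: not dominated (best RAM).
S3: not dominated.
S4: not dominated.
S5: not dominated.
S6: not dominated (best weight).
S7: dominated by S6 (battery life 8≥8, weight 1.2≤1.5, RAM 44≥38, price 1835≤2153).
S8: dominated by S4 (battery life 19≥15, weight 2.3≤2.3, RAM 45≥29, price 725≤2015).
S9: dominated by S5 (battery life 19≥4, weight 1.9≤1.9, RAM 28≥21, price 1193≤1963).
S10: dominated by S5 (battery life 19≥17, weight 1.9≤2.0, RAM 28≥15, price 1193≤1382).
S11: not dominated (best price).
S12: not dominated (best battery life).

S2, S3, S4, S5, S6, S11, S12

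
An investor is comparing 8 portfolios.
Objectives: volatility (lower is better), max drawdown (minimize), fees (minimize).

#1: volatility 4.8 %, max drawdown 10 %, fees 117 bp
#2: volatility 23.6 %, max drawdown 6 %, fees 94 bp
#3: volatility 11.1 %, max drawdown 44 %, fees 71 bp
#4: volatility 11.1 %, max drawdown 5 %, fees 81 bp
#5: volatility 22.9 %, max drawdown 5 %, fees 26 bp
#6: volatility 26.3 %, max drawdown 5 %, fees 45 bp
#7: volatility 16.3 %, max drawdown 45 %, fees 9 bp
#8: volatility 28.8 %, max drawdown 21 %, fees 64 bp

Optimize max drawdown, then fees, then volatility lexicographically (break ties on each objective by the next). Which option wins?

First minimize max drawdown: best is 5, kept {#4, #5, #6}.
Then minimize fees: best is 26, kept {#5}.

#5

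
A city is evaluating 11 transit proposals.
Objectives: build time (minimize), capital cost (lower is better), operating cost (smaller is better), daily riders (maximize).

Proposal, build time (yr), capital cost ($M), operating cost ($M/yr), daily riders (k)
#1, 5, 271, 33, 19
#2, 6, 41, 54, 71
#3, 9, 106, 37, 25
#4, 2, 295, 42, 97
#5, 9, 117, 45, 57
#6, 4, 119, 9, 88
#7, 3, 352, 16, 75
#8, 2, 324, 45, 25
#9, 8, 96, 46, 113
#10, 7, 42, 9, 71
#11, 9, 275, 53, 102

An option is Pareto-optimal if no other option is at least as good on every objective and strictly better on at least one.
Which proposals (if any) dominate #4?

#1: worse on build time (5 vs 2).
#2: worse on build time (6 vs 2).
#3: worse on build time (9 vs 2).
#5: worse on build time (9 vs 2).
#6: worse on build time (4 vs 2).
#7: worse on build time (3 vs 2).
#8: worse on capital cost (324 vs 295).
#9: worse on build time (8 vs 2).
#10: worse on build time (7 vs 2).
#11: worse on build time (9 vs 2).
No option dominates #4.

none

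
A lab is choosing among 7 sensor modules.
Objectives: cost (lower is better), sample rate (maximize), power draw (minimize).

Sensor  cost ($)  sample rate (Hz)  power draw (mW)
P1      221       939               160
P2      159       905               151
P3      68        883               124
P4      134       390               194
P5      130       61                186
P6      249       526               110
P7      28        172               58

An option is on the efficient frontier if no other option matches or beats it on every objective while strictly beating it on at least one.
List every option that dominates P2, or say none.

P1: worse on cost (221 vs 159).
P3: worse on sample rate (883 vs 905).
P4: worse on sample rate (390 vs 905).
P5: worse on sample rate (61 vs 905).
P6: worse on cost (249 vs 159).
P7: worse on sample rate (172 vs 905).
No option dominates P2.

none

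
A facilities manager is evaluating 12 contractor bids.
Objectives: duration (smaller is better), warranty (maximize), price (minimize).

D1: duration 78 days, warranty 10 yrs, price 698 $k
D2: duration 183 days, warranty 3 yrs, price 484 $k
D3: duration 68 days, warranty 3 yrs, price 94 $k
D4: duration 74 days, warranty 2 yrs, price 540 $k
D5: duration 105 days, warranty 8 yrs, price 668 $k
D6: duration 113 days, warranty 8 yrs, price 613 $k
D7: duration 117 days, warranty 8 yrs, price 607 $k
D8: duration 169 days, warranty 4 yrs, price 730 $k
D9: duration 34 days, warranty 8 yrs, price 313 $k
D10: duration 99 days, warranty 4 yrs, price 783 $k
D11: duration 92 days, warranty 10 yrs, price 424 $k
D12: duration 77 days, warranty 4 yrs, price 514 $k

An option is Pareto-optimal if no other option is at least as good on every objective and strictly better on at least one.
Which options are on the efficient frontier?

D1: not dominated.
D2: dominated by D3 (duration 68≤183, warranty 3≥3, price 94≤484).
D3: not dominated (best price).
D4: dominated by D3 (duration 68≤74, warranty 3≥2, price 94≤540).
D5: dominated by D9 (duration 34≤105, warranty 8≥8, price 313≤668).
D6: dominated by D9 (duration 34≤113, warranty 8≥8, price 313≤613).
D7: dominated by D9 (duration 34≤117, warranty 8≥8, price 313≤607).
D8: dominated by D1 (duration 78≤169, warranty 10≥4, price 698≤730).
D9: not dominated (best duration).
D10: dominated by D1 (duration 78≤99, warranty 10≥4, price 698≤783).
D11: not dominated.
D12: dominated by D9 (duration 34≤77, warranty 8≥4, price 313≤514).

D1, D3, D9, D11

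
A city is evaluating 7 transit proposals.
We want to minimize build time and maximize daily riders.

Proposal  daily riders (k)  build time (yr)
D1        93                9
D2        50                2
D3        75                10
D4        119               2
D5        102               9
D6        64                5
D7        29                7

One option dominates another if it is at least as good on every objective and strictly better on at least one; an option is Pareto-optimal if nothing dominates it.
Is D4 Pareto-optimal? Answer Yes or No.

D1: worse on daily riders (93 vs 119).
D2: worse on daily riders (50 vs 119).
D3: worse on daily riders (75 vs 119).
D5: worse on daily riders (102 vs 119).
D6: worse on daily riders (64 vs 119).
D7: worse on daily riders (29 vs 119).
No option is at least as good as D4 on every objective and strictly better on one.

Yes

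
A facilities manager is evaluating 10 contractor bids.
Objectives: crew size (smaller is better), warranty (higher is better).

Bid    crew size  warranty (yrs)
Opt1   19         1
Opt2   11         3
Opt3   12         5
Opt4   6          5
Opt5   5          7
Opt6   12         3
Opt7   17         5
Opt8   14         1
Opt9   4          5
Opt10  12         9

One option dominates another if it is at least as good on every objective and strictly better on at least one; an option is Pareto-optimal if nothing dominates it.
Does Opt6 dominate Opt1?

Yes

Opt6 vs Opt1: crew size 12≤19, warranty 3≥1 — Opt6 is at least as good on every objective with at least one strict improvement.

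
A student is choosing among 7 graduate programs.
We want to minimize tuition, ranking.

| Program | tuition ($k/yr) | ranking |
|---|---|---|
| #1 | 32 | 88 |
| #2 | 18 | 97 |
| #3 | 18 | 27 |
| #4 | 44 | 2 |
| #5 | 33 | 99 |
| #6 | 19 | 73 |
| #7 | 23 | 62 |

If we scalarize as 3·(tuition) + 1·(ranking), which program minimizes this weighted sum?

#1: 3·32 + 1·88 = 184
#2: 3·18 + 1·97 = 151
#3: 3·18 + 1·27 = 81
#4: 3·44 + 1·2 = 134
#5: 3·33 + 1·99 = 198
#6: 3·19 + 1·73 = 130
#7: 3·23 + 1·62 = 131
Lowest: #3 at 81.

#3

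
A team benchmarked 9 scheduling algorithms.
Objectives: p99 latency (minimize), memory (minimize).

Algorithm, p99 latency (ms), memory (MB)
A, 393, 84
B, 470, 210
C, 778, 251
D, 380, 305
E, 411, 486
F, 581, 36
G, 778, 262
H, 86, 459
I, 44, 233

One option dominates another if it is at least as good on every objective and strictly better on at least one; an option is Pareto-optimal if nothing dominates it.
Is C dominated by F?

Yes

F vs C: p99 latency 581≤778, memory 36≤251 — F is at least as good on every objective with at least one strict improvement.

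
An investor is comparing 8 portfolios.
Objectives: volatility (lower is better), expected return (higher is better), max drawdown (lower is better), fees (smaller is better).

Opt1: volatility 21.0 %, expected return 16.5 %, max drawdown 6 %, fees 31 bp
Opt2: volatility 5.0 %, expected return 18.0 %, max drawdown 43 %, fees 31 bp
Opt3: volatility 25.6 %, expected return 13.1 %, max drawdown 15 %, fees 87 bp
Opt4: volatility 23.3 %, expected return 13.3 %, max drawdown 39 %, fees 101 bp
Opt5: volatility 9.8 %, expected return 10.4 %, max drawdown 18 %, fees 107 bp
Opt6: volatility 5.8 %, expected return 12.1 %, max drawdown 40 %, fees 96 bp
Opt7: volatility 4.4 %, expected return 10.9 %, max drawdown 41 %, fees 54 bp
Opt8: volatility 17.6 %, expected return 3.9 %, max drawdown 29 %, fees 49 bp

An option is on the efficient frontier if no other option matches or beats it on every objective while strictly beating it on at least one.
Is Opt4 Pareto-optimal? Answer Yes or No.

No

Opt1 vs Opt4: volatility 21.0≤23.3, expected return 16.5≥13.3, max drawdown 6≤39, fees 31≤101 — Opt1 is at least as good on every objective and strictly better on at least one, so Opt1 dominates Opt4.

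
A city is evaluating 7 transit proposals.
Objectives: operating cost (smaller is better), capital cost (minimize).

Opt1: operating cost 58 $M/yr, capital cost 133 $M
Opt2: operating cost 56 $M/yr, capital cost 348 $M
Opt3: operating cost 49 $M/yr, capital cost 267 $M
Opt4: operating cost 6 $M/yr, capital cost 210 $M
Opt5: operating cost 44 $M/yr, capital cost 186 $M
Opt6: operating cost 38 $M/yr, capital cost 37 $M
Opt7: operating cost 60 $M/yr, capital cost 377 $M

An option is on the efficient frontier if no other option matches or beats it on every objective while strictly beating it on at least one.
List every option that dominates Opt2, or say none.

Opt3, Opt4, Opt5, Opt6

Opt3: operating cost 49≤56, capital cost 267≤348 — dominates Opt2.
Opt4: operating cost 6≤56, capital cost 210≤348 — dominates Opt2.
Opt5: operating cost 44≤56, capital cost 186≤348 — dominates Opt2.
Opt6: operating cost 38≤56, capital cost 37≤348 — dominates Opt2.
Others (Opt1, Opt7) are each worse than Opt2 on at least one objective.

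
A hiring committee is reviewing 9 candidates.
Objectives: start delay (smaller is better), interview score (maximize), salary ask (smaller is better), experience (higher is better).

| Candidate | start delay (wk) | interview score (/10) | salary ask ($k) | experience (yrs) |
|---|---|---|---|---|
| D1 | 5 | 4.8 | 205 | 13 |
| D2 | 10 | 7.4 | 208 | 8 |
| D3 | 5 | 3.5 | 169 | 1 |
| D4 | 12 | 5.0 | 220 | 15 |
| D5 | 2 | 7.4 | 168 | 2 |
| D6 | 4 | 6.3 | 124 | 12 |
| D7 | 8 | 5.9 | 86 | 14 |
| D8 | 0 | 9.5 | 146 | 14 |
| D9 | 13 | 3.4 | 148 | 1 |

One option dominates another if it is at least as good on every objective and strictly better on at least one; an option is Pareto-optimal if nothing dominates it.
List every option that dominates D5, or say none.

D8: start delay 0≤2, interview score 9.5≥7.4, salary ask 146≤168, experience 14≥2 — dominates D5.
Others (D1, D2, D3, D4, D6, D7, D9) are each worse than D5 on at least one objective.

D8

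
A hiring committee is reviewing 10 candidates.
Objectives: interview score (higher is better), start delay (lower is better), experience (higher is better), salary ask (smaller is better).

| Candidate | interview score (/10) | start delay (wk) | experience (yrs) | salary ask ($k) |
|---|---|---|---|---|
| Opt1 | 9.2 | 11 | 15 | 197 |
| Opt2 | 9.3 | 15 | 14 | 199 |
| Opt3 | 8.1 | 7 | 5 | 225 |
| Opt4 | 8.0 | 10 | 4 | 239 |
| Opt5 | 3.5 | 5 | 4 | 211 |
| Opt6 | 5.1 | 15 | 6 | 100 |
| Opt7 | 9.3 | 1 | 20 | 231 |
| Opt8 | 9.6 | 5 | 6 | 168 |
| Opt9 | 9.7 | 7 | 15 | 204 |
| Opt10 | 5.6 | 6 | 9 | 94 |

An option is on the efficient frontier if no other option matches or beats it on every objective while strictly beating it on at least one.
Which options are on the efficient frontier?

Opt1, Opt2, Opt7, Opt8, Opt9, Opt10

Opt1: not dominated.
Opt2: not dominated.
Opt3: dominated by Opt8 (interview score 9.6≥8.1, start delay 5≤7, experience 6≥5, salary ask 168≤225).
Opt4: dominated by Opt3 (interview score 8.1≥8.0, start delay 7≤10, experience 5≥4, salary ask 225≤239).
Opt5: dominated by Opt8 (interview score 9.6≥3.5, start delay 5≤5, experience 6≥4, salary ask 168≤211).
Opt6: dominated by Opt10 (interview score 5.6≥5.1, start delay 6≤15, experience 9≥6, salary ask 94≤100).
Opt7: not dominated (best start delay).
Opt8: not dominated.
Opt9: not dominated (best interview score).
Opt10: not dominated (best salary ask).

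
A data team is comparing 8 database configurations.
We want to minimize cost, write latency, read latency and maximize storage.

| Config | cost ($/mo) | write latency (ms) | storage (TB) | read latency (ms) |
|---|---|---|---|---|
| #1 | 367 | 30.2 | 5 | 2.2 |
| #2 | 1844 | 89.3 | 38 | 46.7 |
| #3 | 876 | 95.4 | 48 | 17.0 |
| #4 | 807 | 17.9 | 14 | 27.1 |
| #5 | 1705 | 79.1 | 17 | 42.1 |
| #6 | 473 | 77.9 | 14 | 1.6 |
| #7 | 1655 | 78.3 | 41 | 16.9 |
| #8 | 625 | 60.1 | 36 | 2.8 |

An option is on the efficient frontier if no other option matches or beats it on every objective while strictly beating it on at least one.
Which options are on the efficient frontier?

#1, #3, #4, #6, #7, #8

#1: not dominated (best cost).
#2: dominated by #7 (cost 1655≤1844, write latency 78.3≤89.3, storage 41≥38, read latency 16.9≤46.7).
#3: not dominated (best storage).
#4: not dominated (best write latency).
#5: dominated by #7 (cost 1655≤1705, write latency 78.3≤79.1, storage 41≥17, read latency 16.9≤42.1).
#6: not dominated (best read latency).
#7: not dominated.
#8: not dominated.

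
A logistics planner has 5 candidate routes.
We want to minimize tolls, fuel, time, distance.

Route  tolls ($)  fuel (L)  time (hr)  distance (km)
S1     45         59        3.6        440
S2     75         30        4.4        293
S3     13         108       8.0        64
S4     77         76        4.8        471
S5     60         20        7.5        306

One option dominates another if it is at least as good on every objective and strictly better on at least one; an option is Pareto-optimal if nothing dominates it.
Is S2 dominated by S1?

No

S1 vs S2: S1 is worse on fuel (59 vs 30), so it does not dominate S2.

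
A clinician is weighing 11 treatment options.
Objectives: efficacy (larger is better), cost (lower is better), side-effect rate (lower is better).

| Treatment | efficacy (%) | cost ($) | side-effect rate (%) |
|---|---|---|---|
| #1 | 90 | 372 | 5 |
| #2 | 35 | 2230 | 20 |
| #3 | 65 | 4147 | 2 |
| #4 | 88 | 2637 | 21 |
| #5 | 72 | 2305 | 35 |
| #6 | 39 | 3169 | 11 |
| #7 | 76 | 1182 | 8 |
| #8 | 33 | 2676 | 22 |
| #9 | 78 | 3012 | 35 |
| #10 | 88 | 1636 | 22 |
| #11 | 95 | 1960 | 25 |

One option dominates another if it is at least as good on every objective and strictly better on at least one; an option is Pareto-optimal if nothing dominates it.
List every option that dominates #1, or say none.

#2: worse on efficacy (35 vs 90).
#3: worse on efficacy (65 vs 90).
#4: worse on efficacy (88 vs 90).
#5: worse on efficacy (72 vs 90).
#6: worse on efficacy (39 vs 90).
#7: worse on efficacy (76 vs 90).
#8: worse on efficacy (33 vs 90).
#9: worse on efficacy (78 vs 90).
#10: worse on efficacy (88 vs 90).
#11: worse on cost (1960 vs 372).
No option dominates #1.

none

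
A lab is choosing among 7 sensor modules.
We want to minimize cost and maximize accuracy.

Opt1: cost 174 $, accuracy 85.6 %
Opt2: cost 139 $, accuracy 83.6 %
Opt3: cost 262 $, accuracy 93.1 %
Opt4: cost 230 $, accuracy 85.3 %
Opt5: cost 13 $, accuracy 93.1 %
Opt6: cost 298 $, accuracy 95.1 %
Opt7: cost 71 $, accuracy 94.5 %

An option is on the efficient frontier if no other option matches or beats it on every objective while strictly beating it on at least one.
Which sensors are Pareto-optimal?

Opt1: dominated by Opt5 (cost 13≤174, accuracy 93.1≥85.6).
Opt2: dominated by Opt5 (cost 13≤139, accuracy 93.1≥83.6).
Opt3: dominated by Opt5 (cost 13≤262, accuracy 93.1≥93.1).
Opt4: dominated by Opt1 (cost 174≤230, accuracy 85.6≥85.3).
Opt5: not dominated (best cost).
Opt6: not dominated (best accuracy).
Opt7: not dominated.

Opt5, Opt6, Opt7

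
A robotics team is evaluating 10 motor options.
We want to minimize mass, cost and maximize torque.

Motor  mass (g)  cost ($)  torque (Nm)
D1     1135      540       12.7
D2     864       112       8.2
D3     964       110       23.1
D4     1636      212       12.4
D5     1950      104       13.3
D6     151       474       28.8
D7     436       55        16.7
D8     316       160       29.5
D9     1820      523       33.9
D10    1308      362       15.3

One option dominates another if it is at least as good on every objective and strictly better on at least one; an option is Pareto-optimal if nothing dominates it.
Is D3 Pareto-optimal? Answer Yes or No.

Yes

D1: worse on mass (1135 vs 964).
D2: worse on cost (112 vs 110).
D4: worse on mass (1636 vs 964).
D5: worse on mass (1950 vs 964).
D6: worse on cost (474 vs 110).
D7: worse on torque (16.7 vs 23.1).
D8: worse on cost (160 vs 110).
D9: worse on mass (1820 vs 964).
D10: worse on mass (1308 vs 964).
No option is at least as good as D3 on every objective and strictly better on one.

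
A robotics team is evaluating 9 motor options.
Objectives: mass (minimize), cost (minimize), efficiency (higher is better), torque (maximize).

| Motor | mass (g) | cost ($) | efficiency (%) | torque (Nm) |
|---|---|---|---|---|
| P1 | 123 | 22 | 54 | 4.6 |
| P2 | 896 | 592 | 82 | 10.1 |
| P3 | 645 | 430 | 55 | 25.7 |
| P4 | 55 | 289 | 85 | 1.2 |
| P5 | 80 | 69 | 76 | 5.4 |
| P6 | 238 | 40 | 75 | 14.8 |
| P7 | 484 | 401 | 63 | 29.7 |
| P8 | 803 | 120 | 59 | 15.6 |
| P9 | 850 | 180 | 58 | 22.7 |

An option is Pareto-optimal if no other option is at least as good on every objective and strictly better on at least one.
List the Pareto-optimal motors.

P1: not dominated (best cost).
P2: not dominated.
P3: dominated by P7 (mass 484≤645, cost 401≤430, efficiency 63≥55, torque 29.7≥25.7).
P4: not dominated (best mass).
P5: not dominated.
P6: not dominated.
P7: not dominated (best torque).
P8: not dominated.
P9: not dominated.

P1, P2, P4, P5, P6, P7, P8, P9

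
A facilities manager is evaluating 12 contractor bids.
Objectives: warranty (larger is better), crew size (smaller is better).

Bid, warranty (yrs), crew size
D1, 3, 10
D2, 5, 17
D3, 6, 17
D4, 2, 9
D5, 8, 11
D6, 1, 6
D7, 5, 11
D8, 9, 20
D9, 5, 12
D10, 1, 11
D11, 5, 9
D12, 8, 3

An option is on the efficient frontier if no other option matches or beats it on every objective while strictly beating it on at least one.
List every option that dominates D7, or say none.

D5, D11, D12

D5: warranty 8≥5, crew size 11≤11 — dominates D7.
D11: warranty 5≥5, crew size 9≤11 — dominates D7.
D12: warranty 8≥5, crew size 3≤11 — dominates D7.
Others (D1, D2, D3, D4, D6, D8, D9, D10) are each worse than D7 on at least one objective.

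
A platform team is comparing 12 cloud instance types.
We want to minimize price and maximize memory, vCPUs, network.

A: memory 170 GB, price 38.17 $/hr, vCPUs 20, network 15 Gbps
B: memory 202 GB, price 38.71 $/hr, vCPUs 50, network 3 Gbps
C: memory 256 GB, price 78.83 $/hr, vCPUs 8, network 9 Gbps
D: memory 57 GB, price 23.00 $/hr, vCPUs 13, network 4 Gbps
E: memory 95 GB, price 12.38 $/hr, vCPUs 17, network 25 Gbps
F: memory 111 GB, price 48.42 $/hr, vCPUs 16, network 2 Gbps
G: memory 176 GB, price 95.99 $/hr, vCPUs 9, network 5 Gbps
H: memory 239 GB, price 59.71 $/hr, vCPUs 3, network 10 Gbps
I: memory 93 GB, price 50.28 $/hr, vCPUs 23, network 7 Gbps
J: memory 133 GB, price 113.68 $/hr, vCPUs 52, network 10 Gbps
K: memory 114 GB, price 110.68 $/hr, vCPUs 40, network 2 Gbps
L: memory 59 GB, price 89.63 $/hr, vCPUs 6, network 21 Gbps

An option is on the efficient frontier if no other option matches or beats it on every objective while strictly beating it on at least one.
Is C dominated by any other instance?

A: worse on memory (170 vs 256).
B: worse on memory (202 vs 256).
D: worse on memory (57 vs 256).
E: worse on memory (95 vs 256).
F: worse on memory (111 vs 256).
G: worse on memory (176 vs 256).
H: worse on memory (239 vs 256).
I: worse on memory (93 vs 256).
J: worse on memory (133 vs 256).
K: worse on memory (114 vs 256).
L: worse on memory (59 vs 256).
No option is at least as good as C on every objective and strictly better on one.

No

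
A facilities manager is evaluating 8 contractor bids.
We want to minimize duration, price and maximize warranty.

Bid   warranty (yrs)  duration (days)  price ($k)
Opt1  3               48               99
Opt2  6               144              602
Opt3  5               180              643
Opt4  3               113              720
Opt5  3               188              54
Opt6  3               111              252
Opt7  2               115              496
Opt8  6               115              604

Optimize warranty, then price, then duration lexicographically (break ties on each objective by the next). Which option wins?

First maximize warranty: best is 6, kept {Opt2, Opt8}.
Then minimize price: best is 602, kept {Opt2}.

Opt2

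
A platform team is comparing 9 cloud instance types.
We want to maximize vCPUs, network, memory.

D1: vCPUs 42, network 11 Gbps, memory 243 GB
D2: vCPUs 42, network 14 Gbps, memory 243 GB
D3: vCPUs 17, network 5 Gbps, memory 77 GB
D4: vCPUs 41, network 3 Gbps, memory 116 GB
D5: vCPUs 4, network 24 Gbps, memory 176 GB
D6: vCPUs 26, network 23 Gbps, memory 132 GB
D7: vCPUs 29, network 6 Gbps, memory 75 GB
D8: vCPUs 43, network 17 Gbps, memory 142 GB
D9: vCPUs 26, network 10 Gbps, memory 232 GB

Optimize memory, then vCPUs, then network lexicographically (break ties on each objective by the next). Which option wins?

First maximize memory: best is 243, kept {D1, D2}.
Then maximize vCPUs: best is 42, kept {D1, D2}.
Then maximize network: best is 14, kept {D2}.

D2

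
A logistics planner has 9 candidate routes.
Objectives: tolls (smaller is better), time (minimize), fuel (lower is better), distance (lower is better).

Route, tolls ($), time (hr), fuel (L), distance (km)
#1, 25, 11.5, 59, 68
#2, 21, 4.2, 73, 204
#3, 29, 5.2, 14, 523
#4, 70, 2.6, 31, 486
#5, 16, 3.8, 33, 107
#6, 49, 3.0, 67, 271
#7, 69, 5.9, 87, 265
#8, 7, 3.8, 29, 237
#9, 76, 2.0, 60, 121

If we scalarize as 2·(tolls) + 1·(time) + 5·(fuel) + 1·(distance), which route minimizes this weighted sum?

#5

#1: 2·25 + 1·11.5 + 5·59 + 1·68 = 424.5
#2: 2·21 + 1·4.2 + 5·73 + 1·204 = 615.2
#3: 2·29 + 1·5.2 + 5·14 + 1·523 = 656.2
#4: 2·70 + 1·2.6 + 5·31 + 1·486 = 783.6
#5: 2·16 + 1·3.8 + 5·33 + 1·107 = 307.8
#6: 2·49 + 1·3.0 + 5·67 + 1·271 = 707.0
#7: 2·69 + 1·5.9 + 5·87 + 1·265 = 843.9
#8: 2·7 + 1·3.8 + 5·29 + 1·237 = 399.8
#9: 2·76 + 1·2.0 + 5·60 + 1·121 = 575.0
Lowest: #5 at 307.8.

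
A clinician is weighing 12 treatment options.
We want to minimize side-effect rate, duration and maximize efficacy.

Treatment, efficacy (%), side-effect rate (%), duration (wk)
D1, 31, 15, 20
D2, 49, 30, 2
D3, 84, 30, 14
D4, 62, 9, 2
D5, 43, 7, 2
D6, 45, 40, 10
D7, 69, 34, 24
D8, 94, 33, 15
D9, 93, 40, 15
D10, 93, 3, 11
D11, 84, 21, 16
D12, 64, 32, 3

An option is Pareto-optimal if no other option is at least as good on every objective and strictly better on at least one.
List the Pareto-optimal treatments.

D4, D5, D8, D10, D12

D1: dominated by D4 (efficacy 62≥31, side-effect rate 9≤15, duration 2≤20).
D2: dominated by D4 (efficacy 62≥49, side-effect rate 9≤30, duration 2≤2).
D3: dominated by D10 (efficacy 93≥84, side-effect rate 3≤30, duration 11≤14).
D4: not dominated.
D5: not dominated.
D6: dominated by D2 (efficacy 49≥45, side-effect rate 30≤40, duration 2≤10).
D7: dominated by D3 (efficacy 84≥69, side-effect rate 30≤34, duration 14≤24).
D8: not dominated (best efficacy).
D9: dominated by D8 (efficacy 94≥93, side-effect rate 33≤40, duration 15≤15).
D10: not dominated (best side-effect rate).
D11: dominated by D10 (efficacy 93≥84, side-effect rate 3≤21, duration 11≤16).
D12: not dominated.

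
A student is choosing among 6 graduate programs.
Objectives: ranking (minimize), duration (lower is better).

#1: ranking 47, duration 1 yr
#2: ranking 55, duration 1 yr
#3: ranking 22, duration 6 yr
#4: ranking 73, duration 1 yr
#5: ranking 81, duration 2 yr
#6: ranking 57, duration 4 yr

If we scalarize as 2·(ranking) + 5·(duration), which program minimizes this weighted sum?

#3

#1: 2·47 + 5·1 = 99
#2: 2·55 + 5·1 = 115
#3: 2·22 + 5·6 = 74
#4: 2·73 + 5·1 = 151
#5: 2·81 + 5·2 = 172
#6: 2·57 + 5·4 = 134
Lowest: #3 at 74.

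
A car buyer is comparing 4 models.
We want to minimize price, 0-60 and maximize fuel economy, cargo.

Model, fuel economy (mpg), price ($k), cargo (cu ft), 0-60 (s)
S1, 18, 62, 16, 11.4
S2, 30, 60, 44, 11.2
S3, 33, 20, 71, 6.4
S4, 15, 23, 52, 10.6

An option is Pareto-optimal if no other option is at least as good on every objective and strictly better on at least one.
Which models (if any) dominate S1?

S2, S3

S2: fuel economy 30≥18, price 60≤62, cargo 44≥16, 0-60 11.2≤11.4 — dominates S1.
S3: fuel economy 33≥18, price 20≤62, cargo 71≥16, 0-60 6.4≤11.4 — dominates S1.
Others (S4) are each worse than S1 on at least one objective.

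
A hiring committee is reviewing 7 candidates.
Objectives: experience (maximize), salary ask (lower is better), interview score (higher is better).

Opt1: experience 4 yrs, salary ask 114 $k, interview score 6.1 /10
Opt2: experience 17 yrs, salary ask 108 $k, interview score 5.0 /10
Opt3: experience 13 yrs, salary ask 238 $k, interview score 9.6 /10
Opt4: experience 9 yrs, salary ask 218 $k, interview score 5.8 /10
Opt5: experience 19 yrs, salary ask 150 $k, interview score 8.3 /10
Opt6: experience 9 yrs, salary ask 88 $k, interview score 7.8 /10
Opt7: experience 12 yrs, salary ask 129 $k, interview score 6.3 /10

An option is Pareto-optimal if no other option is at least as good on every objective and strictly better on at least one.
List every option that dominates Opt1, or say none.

Opt6: experience 9≥4, salary ask 88≤114, interview score 7.8≥6.1 — dominates Opt1.
Others (Opt2, Opt3, Opt4, Opt5, Opt7) are each worse than Opt1 on at least one objective.

Opt6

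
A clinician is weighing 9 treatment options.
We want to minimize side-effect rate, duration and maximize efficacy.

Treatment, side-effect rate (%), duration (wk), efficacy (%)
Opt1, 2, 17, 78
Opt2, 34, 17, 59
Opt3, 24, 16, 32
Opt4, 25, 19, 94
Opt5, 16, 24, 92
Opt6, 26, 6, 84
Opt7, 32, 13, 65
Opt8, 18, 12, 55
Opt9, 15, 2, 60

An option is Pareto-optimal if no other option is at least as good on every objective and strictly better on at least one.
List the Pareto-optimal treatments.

Opt1, Opt4, Opt5, Opt6, Opt9

Opt1: not dominated (best side-effect rate).
Opt2: dominated by Opt1 (side-effect rate 2≤34, duration 17≤17, efficacy 78≥59).
Opt3: dominated by Opt8 (side-effect rate 18≤24, duration 12≤16, efficacy 55≥32).
Opt4: not dominated (best efficacy).
Opt5: not dominated.
Opt6: not dominated.
Opt7: dominated by Opt6 (side-effect rate 26≤32, duration 6≤13, efficacy 84≥65).
Opt8: dominated by Opt9 (side-effect rate 15≤18, duration 2≤12, efficacy 60≥55).
Opt9: not dominated (best duration).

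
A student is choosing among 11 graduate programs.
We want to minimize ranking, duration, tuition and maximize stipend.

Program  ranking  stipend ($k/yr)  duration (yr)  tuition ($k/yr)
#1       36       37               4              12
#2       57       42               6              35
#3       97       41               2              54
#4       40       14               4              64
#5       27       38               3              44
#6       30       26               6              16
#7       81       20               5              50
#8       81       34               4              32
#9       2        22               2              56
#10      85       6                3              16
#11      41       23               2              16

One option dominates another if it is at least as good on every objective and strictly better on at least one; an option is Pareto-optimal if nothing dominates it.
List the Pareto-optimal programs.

#1, #2, #3, #5, #6, #9, #11

#1: not dominated (best tuition).
#2: not dominated (best stipend).
#3: not dominated.
#4: dominated by #1 (ranking 36≤40, stipend 37≥14, duration 4≤4, tuition 12≤64).
#5: not dominated.
#6: not dominated.
#7: dominated by #1 (ranking 36≤81, stipend 37≥20, duration 4≤5, tuition 12≤50).
#8: dominated by #1 (ranking 36≤81, stipend 37≥34, duration 4≤4, tuition 12≤32).
#9: not dominated (best ranking).
#10: dominated by #11 (ranking 41≤85, stipend 23≥6, duration 2≤3, tuition 16≤16).
#11: not dominated.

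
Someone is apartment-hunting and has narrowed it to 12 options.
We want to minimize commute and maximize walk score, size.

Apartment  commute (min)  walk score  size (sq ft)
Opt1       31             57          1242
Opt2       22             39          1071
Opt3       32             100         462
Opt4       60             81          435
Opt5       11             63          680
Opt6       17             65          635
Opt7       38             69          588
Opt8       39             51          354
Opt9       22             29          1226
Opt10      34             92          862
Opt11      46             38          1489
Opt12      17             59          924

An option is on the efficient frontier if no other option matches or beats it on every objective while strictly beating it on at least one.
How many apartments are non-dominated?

9

Opt1: not dominated.
Opt2: not dominated.
Opt3: not dominated (best walk score).
Opt4: dominated by Opt3 (commute 32≤60, walk score 100≥81, size 462≥435).
Opt5: not dominated (best commute).
Opt6: not dominated.
Opt7: dominated by Opt10 (commute 34≤38, walk score 92≥69, size 862≥588).
Opt8: dominated by Opt1 (commute 31≤39, walk score 57≥51, size 1242≥354).
Opt9: not dominated.
Opt10: not dominated.
Opt11: not dominated (best size).
Opt12: not dominated.
Pareto-optimal: Opt1, Opt2, Opt3, Opt5, Opt6, Opt9, Opt10, Opt11, Opt12 → 9.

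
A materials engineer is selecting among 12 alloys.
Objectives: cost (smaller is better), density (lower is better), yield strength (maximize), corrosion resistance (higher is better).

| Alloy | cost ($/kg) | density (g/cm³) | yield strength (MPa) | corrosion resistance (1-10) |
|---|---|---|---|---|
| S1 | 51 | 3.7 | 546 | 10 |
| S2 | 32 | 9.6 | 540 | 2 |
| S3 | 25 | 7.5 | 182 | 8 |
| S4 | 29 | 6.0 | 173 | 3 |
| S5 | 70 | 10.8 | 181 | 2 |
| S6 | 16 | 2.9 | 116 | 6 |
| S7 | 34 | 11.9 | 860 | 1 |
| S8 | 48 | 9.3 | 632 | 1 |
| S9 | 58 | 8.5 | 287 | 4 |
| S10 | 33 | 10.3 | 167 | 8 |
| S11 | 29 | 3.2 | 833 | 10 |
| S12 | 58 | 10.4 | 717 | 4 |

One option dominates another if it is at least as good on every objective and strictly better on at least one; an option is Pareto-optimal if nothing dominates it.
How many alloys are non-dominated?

S1: dominated by S11 (cost 29≤51, density 3.2≤3.7, yield strength 833≥546, corrosion resistance 10≥10).
S2: dominated by S11 (cost 29≤32, density 3.2≤9.6, yield strength 833≥540, corrosion resistance 10≥2).
S3: not dominated.
S4: dominated by S11 (cost 29≤29, density 3.2≤6.0, yield strength 833≥173, corrosion resistance 10≥3).
S5: dominated by S1 (cost 51≤70, density 3.7≤10.8, yield strength 546≥181, corrosion resistance 10≥2).
S6: not dominated (best cost).
S7: not dominated (best yield strength).
S8: dominated by S11 (cost 29≤48, density 3.2≤9.3, yield strength 833≥632, corrosion resistance 10≥1).
S9: dominated by S1 (cost 51≤58, density 3.7≤8.5, yield strength 546≥287, corrosion resistance 10≥4).
S10: dominated by S3 (cost 25≤33, density 7.5≤10.3, yield strength 182≥167, corrosion resistance 8≥8).
S11: not dominated.
S12: dominated by S11 (cost 29≤58, density 3.2≤10.4, yield strength 833≥717, corrosion resistance 10≥4).
Pareto-optimal: S3, S6, S7, S11 → 4.

4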